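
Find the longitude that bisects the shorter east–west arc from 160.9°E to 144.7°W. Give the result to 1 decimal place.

171.9°W

Signed shortest Δλ from +160.9° to -144.7° is +54.4°.
Midpoint longitude = +160.9° + (+54.4°)/2 = +160.9° + 27.2° = +188.1°.
Normalise into (−180°, 180°]: -171.9°.
(The naïve average (+160.9 + -144.7)/2 = 8.1° is on the wrong side of the globe.)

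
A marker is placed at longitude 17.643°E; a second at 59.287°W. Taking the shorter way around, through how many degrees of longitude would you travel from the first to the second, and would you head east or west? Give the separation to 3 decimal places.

76.930° west

Raw difference: -59.287 − 17.643 = -76.93°.
Normalise into (−180°, 180°]: -76.93° stays -76.93°.
Negative ⇒ the second point lies to the west; separation 76.930°.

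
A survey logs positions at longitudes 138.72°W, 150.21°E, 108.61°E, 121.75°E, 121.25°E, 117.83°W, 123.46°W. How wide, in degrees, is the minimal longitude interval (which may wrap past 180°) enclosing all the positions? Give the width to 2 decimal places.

133.56°

Sort the longitudes: -138.72°, -123.46°, -117.83°, +108.61°, +121.25°, +121.75°, +150.21°.
Eastward gaps between consecutive values (wrapping around): 15.26°, 5.63°, 226.44°, 12.64°, 0.50°, 28.46°, 71.07°.
Largest gap = 226.44° ⇒ minimal covering band is its complement: 360° − 226.44° = 133.56°.
Band runs from +108.61° eastward to -117.83°, crossing the antimeridian.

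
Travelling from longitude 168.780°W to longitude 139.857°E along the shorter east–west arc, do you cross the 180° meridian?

Naïve |139.857 − -168.780| = 308.637° > 180°, so the shorter arc goes the other way round — across 180°.
Signed shortest Δλ = ((139.857 − -168.780 + 180) mod 360) − 180 = -51.363°.
Going west by 51.363° from -168.780° passes through 180° before reaching +139.857°.

Yes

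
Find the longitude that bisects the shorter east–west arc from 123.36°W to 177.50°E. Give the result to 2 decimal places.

Signed shortest Δλ from -123.36° to +177.50° is -59.14°.
Midpoint longitude = -123.36° + (-59.14°)/2 = -123.36° − 29.57° = -152.93°.
(The naïve average (-123.36 + +177.50)/2 = 27.07° is on the wrong side of the globe.)

152.93°W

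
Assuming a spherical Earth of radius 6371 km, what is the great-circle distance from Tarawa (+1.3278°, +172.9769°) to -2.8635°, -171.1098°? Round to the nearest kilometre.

1829 km

Δλ = -171.1098 − 172.9769 = -344.0867°; wrapped into (−180°, 180°]: 15.9133°.
Δφ = -2.8635 − 1.3278 = -4.1913°.
a = sin²(Δφ/2) + cos φ₁ · cos φ₂ · sin²(Δλ/2) = 0.020469.
c = 2·atan2(√a, √(1−a)) = 0.28713 rad → d = 6371·c ≈ 1829.29 km.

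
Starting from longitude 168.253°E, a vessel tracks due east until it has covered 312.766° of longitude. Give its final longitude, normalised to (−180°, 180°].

Start at +168.253°; shift +312.766° → +481.019°.
+481.019° lies outside (−180°, 180°]; subtract 360° → +121.019°.

121.019°E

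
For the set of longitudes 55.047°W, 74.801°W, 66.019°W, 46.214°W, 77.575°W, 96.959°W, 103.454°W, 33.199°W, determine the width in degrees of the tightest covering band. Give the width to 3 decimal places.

Sort the longitudes: -103.454°, -96.959°, -77.575°, -74.801°, -66.019°, -55.047°, -46.214°, -33.199°.
Eastward gaps between consecutive values (wrapping around): 6.495°, 19.384°, 2.774°, 8.782°, 10.972°, 8.833°, 13.015°, 289.745°.
Largest gap = 289.745° ⇒ minimal covering band is its complement: 360° − 289.745° = 70.255°.
Band runs from -103.454° eastward to -33.199°.

70.255°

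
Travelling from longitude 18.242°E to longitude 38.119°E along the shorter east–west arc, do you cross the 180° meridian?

Signed shortest Δλ = ((38.119 − 18.242 + 180) mod 360) − 180 = 19.877°.
Going east by 19.877° from +18.242° reaches +38.119° without touching 180°.

No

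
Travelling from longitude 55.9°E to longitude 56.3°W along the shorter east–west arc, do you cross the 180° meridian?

Signed shortest Δλ = ((-56.3 − 55.9 + 180) mod 360) − 180 = -112.2°.
Going west by 112.2° from +55.9° reaches -56.3° without touching 180°.

No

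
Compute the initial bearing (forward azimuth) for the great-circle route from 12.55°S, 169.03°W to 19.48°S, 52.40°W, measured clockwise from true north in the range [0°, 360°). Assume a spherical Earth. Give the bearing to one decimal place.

Δλ = -52.40 − -169.03 = 116.63°.
θ = atan2( sin Δλ · cos φ₂ , cos φ₁ · sin φ₂ − sin φ₁ · cos φ₂ · cos Δλ )
  = atan2(0.84275, -0.41733) = 116.345° → normalised to [0°, 360°): 116.345°.

116.3°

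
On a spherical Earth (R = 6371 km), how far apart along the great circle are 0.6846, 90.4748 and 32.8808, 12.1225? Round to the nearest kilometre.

8880 km

Δλ = 12.1225 − 90.4748 = -78.3523°.
Δφ = 32.8808 − 0.6846 = 32.1962°.
a = sin²(Δφ/2) + cos φ₁ · cos φ₂ · sin²(Δλ/2) = 0.411988.
c = 2·atan2(√a, √(1−a)) = 1.39385 rad → d = 6371·c ≈ 8880.21 km.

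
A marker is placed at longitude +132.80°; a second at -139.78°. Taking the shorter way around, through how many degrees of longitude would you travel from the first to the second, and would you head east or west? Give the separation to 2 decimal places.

Raw difference: -139.78 − 132.80 = -272.58°.
Normalise into (−180°, 180°]: -272.58° + 360° = 87.42°.
Positive ⇒ the second point lies to the east; separation 87.42°.

87.42° east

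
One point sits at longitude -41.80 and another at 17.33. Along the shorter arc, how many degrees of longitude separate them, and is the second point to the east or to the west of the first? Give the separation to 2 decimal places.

Raw difference: 17.33 − -41.80 = 59.13°.
Normalise into (−180°, 180°]: 59.13° stays 59.13°.
Positive ⇒ the second point lies to the east; separation 59.13°.

59.13° east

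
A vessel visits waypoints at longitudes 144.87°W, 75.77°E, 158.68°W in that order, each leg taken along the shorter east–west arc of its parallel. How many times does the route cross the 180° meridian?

Leg 1: -144.87° → +75.77°, shortest Δλ = -139.36° (west) — crosses 180°.
Leg 2: +75.77° → -158.68°, shortest Δλ = 125.55° (east) — crosses 180°.
Total crossings: 2.

2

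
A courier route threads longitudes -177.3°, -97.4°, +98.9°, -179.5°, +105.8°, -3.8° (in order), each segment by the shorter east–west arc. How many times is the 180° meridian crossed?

3

Leg 1: -177.3° → -97.4°, shortest Δλ = 79.9° (east) — does not cross 180°.
Leg 2: -97.4° → +98.9°, shortest Δλ = -163.7° (west) — crosses 180°.
Leg 3: +98.9° → -179.5°, shortest Δλ = 81.6° (east) — crosses 180°.
Leg 4: -179.5° → +105.8°, shortest Δλ = -74.7° (west) — crosses 180°.
Leg 5: +105.8° → -3.8°, shortest Δλ = -109.6° (west) — does not cross 180°.
Total crossings: 3.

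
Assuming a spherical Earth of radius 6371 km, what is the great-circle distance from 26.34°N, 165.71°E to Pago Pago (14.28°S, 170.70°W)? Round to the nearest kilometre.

5187 km

Δλ = -170.70 − 165.71 = -336.41°; wrapped into (−180°, 180°]: 23.59°.
Δφ = -14.28 − 26.34 = -40.62°.
a = sin²(Δφ/2) + cos φ₁ · cos φ₂ · sin²(Δλ/2) = 0.156767.
c = 2·atan2(√a, √(1−a)) = 0.81418 rad → d = 6371·c ≈ 5187.12 km.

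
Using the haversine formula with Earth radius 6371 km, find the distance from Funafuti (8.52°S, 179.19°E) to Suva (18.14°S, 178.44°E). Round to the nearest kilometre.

Δλ = 178.44 − 179.19 = -0.75°.
Δφ = -18.14 − -8.52 = -9.62°.
a = sin²(Δφ/2) + cos φ₁ · cos φ₂ · sin²(Δλ/2) = 0.007071.
c = 2·atan2(√a, √(1−a)) = 0.16838 rad → d = 6371·c ≈ 1072.76 km.

1073 km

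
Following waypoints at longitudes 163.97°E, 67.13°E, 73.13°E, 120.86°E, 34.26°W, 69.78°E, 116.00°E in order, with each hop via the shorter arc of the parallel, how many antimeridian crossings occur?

Leg 1: +163.97° → +67.13°, shortest Δλ = -96.84° (west) — does not cross 180°.
Leg 2: +67.13° → +73.13°, shortest Δλ = 6.0° (east) — does not cross 180°.
Leg 3: +73.13° → +120.86°, shortest Δλ = 47.73° (east) — does not cross 180°.
Leg 4: +120.86° → -34.26°, shortest Δλ = -155.12° (west) — does not cross 180°.
Leg 5: -34.26° → +69.78°, shortest Δλ = 104.04° (east) — does not cross 180°.
Leg 6: +69.78° → +116.00°, shortest Δλ = 46.22° (east) — does not cross 180°.
Total crossings: 0.

0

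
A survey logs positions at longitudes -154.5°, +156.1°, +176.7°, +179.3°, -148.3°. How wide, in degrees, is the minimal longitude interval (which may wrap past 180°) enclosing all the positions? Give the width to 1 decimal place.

55.6°

Sort the longitudes: -154.5°, -148.3°, +156.1°, +176.7°, +179.3°.
Eastward gaps between consecutive values (wrapping around): 6.2°, 304.4°, 20.6°, 2.6°, 26.2°.
Largest gap = 304.4° ⇒ minimal covering band is its complement: 360° − 304.4° = 55.6°.
Band runs from +156.1° eastward to -148.3°, crossing the antimeridian.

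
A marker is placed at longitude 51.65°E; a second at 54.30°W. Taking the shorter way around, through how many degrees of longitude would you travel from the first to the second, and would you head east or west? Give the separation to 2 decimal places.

105.95° west

Raw difference: -54.30 − 51.65 = -105.95°.
Normalise into (−180°, 180°]: -105.95° stays -105.95°.
Negative ⇒ the second point lies to the west; separation 105.95°.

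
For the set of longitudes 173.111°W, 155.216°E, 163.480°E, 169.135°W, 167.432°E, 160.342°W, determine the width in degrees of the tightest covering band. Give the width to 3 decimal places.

Sort the longitudes: -173.111°, -169.135°, -160.342°, +155.216°, +163.480°, +167.432°.
Eastward gaps between consecutive values (wrapping around): 3.976°, 8.793°, 315.558°, 8.264°, 3.952°, 19.457°.
Largest gap = 315.558° ⇒ minimal covering band is its complement: 360° − 315.558° = 44.442°.
Band runs from +155.216° eastward to -160.342°, crossing the antimeridian.

44.442°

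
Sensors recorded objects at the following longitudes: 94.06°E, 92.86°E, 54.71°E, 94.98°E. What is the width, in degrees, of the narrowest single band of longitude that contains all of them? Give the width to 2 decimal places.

Sort the longitudes: +54.71°, +92.86°, +94.06°, +94.98°.
Eastward gaps between consecutive values (wrapping around): 38.15°, 1.20°, 0.92°, 319.73°.
Largest gap = 319.73° ⇒ minimal covering band is its complement: 360° − 319.73° = 40.27°.
Band runs from +54.71° eastward to +94.98°.

40.27°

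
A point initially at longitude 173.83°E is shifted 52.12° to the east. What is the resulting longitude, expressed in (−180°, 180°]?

134.05°W

Start at +173.83°; shift +52.12° → +225.95°.
+225.95° lies outside (−180°, 180°]; subtract 360° → -134.05°.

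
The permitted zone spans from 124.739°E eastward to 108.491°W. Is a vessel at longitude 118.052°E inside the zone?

No

Band width going east from +124.739° to -108.491°: ((-108.491 − 124.739) mod 360) = 126.770°.
Offset of +118.052° east of the west edge: ((118.052 − 124.739) mod 360) = 353.313°.
353.313° > 126.770° ⇒ outside.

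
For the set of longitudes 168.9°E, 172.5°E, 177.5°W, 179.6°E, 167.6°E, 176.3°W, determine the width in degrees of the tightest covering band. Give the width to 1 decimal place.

16.1°

Sort the longitudes: -177.5°, -176.3°, +167.6°, +168.9°, +172.5°, +179.6°.
Eastward gaps between consecutive values (wrapping around): 1.2°, 343.9°, 1.3°, 3.6°, 7.1°, 2.9°.
Largest gap = 343.9° ⇒ minimal covering band is its complement: 360° − 343.9° = 16.1°.
Band runs from +167.6° eastward to -176.3°, crossing the antimeridian.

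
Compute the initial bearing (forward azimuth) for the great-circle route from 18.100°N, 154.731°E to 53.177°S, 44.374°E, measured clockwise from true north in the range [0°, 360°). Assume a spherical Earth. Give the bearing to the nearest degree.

Δλ = 44.374 − 154.731 = -110.357°.
θ = atan2( sin Δλ · cos φ₂ , cos φ₁ · sin φ₂ − sin φ₁ · cos φ₂ · cos Δλ )
  = atan2(-0.56191, -0.69611) = -141.089° → normalised to [0°, 360°): 218.911°.

219°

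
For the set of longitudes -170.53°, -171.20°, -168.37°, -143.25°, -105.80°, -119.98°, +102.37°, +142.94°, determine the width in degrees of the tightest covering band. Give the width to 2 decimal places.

151.83°

Sort the longitudes: -171.20°, -170.53°, -168.37°, -143.25°, -119.98°, -105.80°, +102.37°, +142.94°.
Eastward gaps between consecutive values (wrapping around): 0.67°, 2.16°, 25.12°, 23.27°, 14.18°, 208.17°, 40.57°, 45.86°.
Largest gap = 208.17° ⇒ minimal covering band is its complement: 360° − 208.17° = 151.83°.
Band runs from +102.37° eastward to -105.80°, crossing the antimeridian.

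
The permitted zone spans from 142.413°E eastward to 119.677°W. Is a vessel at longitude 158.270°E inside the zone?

Yes

Band width going east from +142.413° to -119.677°: ((-119.677 − 142.413) mod 360) = 97.910°.
Offset of +158.270° east of the west edge: ((158.270 − 142.413) mod 360) = 15.857°.
15.857° ≤ 97.910° ⇒ inside.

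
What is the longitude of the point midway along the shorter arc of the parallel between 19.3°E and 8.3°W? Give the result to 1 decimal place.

5.5°E

Signed shortest Δλ from +19.3° to -8.3° is -27.6°.
Midpoint longitude = +19.3° + (-27.6°)/2 = +19.3° − 13.8° = +5.5°.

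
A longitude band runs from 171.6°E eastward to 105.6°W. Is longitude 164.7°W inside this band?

Band width going east from +171.6° to -105.6°: ((-105.6 − 171.6) mod 360) = 82.8°.
Offset of -164.7° east of the west edge: ((-164.7 − 171.6) mod 360) = 23.7°.
23.7° ≤ 82.8° ⇒ inside.

Yes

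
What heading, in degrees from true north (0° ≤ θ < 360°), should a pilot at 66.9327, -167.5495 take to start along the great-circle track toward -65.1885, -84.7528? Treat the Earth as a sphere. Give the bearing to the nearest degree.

134°

Δλ = -84.7528 − -167.5495 = 82.7967°.
θ = atan2( sin Δλ · cos φ₂ , cos φ₁ · sin φ₂ − sin φ₁ · cos φ₂ · cos Δλ )
  = atan2(0.41632, -0.40406) = 134.143° → normalised to [0°, 360°): 134.143°.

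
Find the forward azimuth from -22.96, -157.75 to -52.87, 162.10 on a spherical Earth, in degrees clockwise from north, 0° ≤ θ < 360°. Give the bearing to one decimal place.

215.1°

Δλ = 162.10 − -157.75 = 319.85°; wrapped into (−180°, 180°]: -40.15°.
θ = atan2( sin Δλ · cos φ₂ , cos φ₁ · sin φ₂ − sin φ₁ · cos φ₂ · cos Δλ )
  = atan2(-0.38921, -0.55412) = -144.916° → normalised to [0°, 360°): 215.084°.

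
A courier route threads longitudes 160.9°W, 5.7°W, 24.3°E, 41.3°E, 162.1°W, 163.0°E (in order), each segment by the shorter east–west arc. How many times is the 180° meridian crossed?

Leg 1: -160.9° → -5.7°, shortest Δλ = 155.2° (east) — does not cross 180°.
Leg 2: -5.7° → +24.3°, shortest Δλ = 30.0° (east) — does not cross 180°.
Leg 3: +24.3° → +41.3°, shortest Δλ = 17.0° (east) — does not cross 180°.
Leg 4: +41.3° → -162.1°, shortest Δλ = 156.6° (east) — crosses 180°.
Leg 5: -162.1° → +163.0°, shortest Δλ = -34.9° (west) — crosses 180°.
Total crossings: 2.

2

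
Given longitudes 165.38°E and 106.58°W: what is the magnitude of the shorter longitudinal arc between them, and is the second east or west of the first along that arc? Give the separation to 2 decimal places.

88.04° east

Raw difference: -106.58 − 165.38 = -271.96°.
Normalise into (−180°, 180°]: -271.96° + 360° = 88.04°.
Positive ⇒ the second point lies to the east; separation 88.04°.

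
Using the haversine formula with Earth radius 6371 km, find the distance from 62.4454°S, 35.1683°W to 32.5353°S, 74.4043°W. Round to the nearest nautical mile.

Δλ = -74.4043 − -35.1683 = -39.2360°.
Δφ = -32.5353 − -62.4454 = 29.9101°.
a = sin²(Δφ/2) + cos φ₁ · cos φ₂ · sin²(Δλ/2) = 0.110558.
c = 2·atan2(√a, √(1−a)) = 0.67791 rad → d = 6371·c ≈ 4318.98 km ≈ 2332.06 nmi.

2332 nmi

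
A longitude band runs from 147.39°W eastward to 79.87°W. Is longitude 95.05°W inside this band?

Yes

Band width going east from -147.39° to -79.87°: ((-79.87 − -147.39) mod 360) = 67.52°.
Offset of -95.05° east of the west edge: ((-95.05 − -147.39) mod 360) = 52.34°.
52.34° ≤ 67.52° ⇒ inside.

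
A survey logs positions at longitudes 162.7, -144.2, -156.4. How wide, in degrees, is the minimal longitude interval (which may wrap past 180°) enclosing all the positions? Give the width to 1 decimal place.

53.1°

Sort the longitudes: -156.4°, -144.2°, +162.7°.
Eastward gaps between consecutive values (wrapping around): 12.2°, 306.9°, 40.9°.
Largest gap = 306.9° ⇒ minimal covering band is its complement: 360° − 306.9° = 53.1°.
Band runs from +162.7° eastward to -144.2°, crossing the antimeridian.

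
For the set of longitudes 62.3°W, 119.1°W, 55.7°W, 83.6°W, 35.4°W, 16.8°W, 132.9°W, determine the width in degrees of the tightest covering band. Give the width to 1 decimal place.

Sort the longitudes: -132.9°, -119.1°, -83.6°, -62.3°, -55.7°, -35.4°, -16.8°.
Eastward gaps between consecutive values (wrapping around): 13.8°, 35.5°, 21.3°, 6.6°, 20.3°, 18.6°, 243.9°.
Largest gap = 243.9° ⇒ minimal covering band is its complement: 360° − 243.9° = 116.1°.
Band runs from -132.9° eastward to -16.8°.

116.1°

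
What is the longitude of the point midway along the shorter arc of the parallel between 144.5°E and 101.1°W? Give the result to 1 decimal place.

158.3°W

Signed shortest Δλ from +144.5° to -101.1° is +114.4°.
Midpoint longitude = +144.5° + (+114.4°)/2 = +144.5° + 57.2° = +201.7°.
Normalise into (−180°, 180°]: -158.3°.
(The naïve average (+144.5 + -101.1)/2 = 21.7° is on the wrong side of the globe.)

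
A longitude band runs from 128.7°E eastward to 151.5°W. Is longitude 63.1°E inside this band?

Band width going east from +128.7° to -151.5°: ((-151.5 − 128.7) mod 360) = 79.8°.
Offset of +63.1° east of the west edge: ((63.1 − 128.7) mod 360) = 294.4°.
294.4° > 79.8° ⇒ outside.

No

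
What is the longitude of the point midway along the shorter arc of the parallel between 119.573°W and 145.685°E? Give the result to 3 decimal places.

Signed shortest Δλ from -119.573° to +145.685° is -94.742°.
Midpoint longitude = -119.573° + (-94.742°)/2 = -119.573° − 47.371° = -166.944°.
(The naïve average (-119.573 + +145.685)/2 = 13.056° is on the wrong side of the globe.)

166.944°W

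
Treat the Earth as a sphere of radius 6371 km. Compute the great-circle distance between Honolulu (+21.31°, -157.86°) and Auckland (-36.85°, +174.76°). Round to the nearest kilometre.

Δλ = 174.76 − -157.86 = 332.62°; wrapped into (−180°, 180°]: -27.38°.
Δφ = -36.85 − 21.31 = -58.16°.
a = sin²(Δφ/2) + cos φ₁ · cos φ₂ · sin²(Δλ/2) = 0.277982.
c = 2·atan2(√a, √(1−a)) = 1.11070 rad → d = 6371·c ≈ 7076.26 km.

7076 km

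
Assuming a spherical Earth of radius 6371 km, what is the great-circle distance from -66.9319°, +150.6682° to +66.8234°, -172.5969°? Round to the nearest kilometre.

Δλ = -172.5969 − 150.6682 = -323.2651°; wrapped into (−180°, 180°]: 36.7349°.
Δφ = 66.8234 − -66.9319 = 133.7553°.
a = sin²(Δφ/2) + cos φ₁ · cos φ₂ · sin²(Δλ/2) = 0.861102.
c = 2·atan2(√a, √(1−a)) = 2.37778 rad → d = 6371·c ≈ 15148.84 km.

15149 km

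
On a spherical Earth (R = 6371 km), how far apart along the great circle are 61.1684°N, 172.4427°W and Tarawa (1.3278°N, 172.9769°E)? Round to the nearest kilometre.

6768 km

Δλ = 172.9769 − -172.4427 = 345.4196°; wrapped into (−180°, 180°]: -14.5804°.
Δφ = 1.3278 − 61.1684 = -59.8406°.
a = sin²(Δφ/2) + cos φ₁ · cos φ₂ · sin²(Δλ/2) = 0.256559.
c = 2·atan2(√a, √(1−a)) = 1.06228 rad → d = 6371·c ≈ 6767.79 km.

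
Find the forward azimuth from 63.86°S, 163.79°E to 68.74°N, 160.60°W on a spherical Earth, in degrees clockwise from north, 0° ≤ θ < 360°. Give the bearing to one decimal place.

17.4°

Δλ = -160.60 − 163.79 = -324.39°; wrapped into (−180°, 180°]: 35.61°.
θ = atan2( sin Δλ · cos φ₂ , cos φ₁ · sin φ₂ − sin φ₁ · cos φ₂ · cos Δλ )
  = atan2(0.21113, 0.67523) = 17.363° → normalised to [0°, 360°): 17.363°.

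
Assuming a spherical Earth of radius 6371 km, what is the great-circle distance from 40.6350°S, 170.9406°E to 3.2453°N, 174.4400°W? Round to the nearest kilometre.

5101 km

Δλ = -174.4400 − 170.9406 = -345.3806°; wrapped into (−180°, 180°]: 14.6194°.
Δφ = 3.2453 − -40.6350 = 43.8803°.
a = sin²(Δφ/2) + cos φ₁ · cos φ₂ · sin²(Δλ/2) = 0.151870.
c = 2·atan2(√a, √(1−a)) = 0.80062 rad → d = 6371·c ≈ 5100.77 km.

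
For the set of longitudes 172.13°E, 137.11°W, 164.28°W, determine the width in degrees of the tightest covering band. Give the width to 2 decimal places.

50.76°

Sort the longitudes: -164.28°, -137.11°, +172.13°.
Eastward gaps between consecutive values (wrapping around): 27.17°, 309.24°, 23.59°.
Largest gap = 309.24° ⇒ minimal covering band is its complement: 360° − 309.24° = 50.76°.
Band runs from +172.13° eastward to -137.11°, crossing the antimeridian.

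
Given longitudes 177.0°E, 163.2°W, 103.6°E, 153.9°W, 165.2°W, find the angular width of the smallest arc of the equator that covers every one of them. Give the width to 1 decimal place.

Sort the longitudes: -165.2°, -163.2°, -153.9°, +103.6°, +177.0°.
Eastward gaps between consecutive values (wrapping around): 2.0°, 9.3°, 257.5°, 73.4°, 17.8°.
Largest gap = 257.5° ⇒ minimal covering band is its complement: 360° − 257.5° = 102.5°.
Band runs from +103.6° eastward to -153.9°, crossing the antimeridian.

102.5°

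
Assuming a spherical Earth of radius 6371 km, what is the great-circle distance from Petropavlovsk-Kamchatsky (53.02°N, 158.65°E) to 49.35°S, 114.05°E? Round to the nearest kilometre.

12130 km

Δλ = 114.05 − 158.65 = -44.60°.
Δφ = -49.35 − 53.02 = -102.37°.
a = sin²(Δφ/2) + cos φ₁ · cos φ₂ · sin²(Δλ/2) = 0.663535.
c = 2·atan2(√a, √(1−a)) = 1.90400 rad → d = 6371·c ≈ 12130.37 km.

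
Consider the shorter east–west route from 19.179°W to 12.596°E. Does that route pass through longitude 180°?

Signed shortest Δλ = ((12.596 − -19.179 + 180) mod 360) − 180 = 31.775°.
Going east by 31.775° from -19.179° reaches +12.596° without touching 180°.

No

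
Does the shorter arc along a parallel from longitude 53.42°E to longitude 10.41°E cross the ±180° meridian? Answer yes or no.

Signed shortest Δλ = ((10.41 − 53.42 + 180) mod 360) − 180 = -43.01°.
Going west by 43.01° from +53.42° reaches +10.41° without touching 180°.

No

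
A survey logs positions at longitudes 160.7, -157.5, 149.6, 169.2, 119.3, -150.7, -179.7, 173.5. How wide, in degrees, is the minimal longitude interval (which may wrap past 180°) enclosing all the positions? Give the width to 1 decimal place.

Sort the longitudes: -179.7°, -157.5°, -150.7°, +119.3°, +149.6°, +160.7°, +169.2°, +173.5°.
Eastward gaps between consecutive values (wrapping around): 22.2°, 6.8°, 270.0°, 30.3°, 11.1°, 8.5°, 4.3°, 6.8°.
Largest gap = 270.0° ⇒ minimal covering band is its complement: 360° − 270.0° = 90.0°.
Band runs from +119.3° eastward to -150.7°, crossing the antimeridian.

90.0°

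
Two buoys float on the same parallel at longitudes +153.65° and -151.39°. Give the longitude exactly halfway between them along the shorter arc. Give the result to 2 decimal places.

Signed shortest Δλ from +153.65° to -151.39° is +54.96°.
Midpoint longitude = +153.65° + (+54.96°)/2 = +153.65° + 27.48° = +181.13°.
Normalise into (−180°, 180°]: -178.87°.
(The naïve average (+153.65 + -151.39)/2 = 1.13° is on the wrong side of the globe.)

-178.87°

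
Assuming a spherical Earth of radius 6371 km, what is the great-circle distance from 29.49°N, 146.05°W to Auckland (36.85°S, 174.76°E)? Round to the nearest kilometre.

8433 km

Δλ = 174.76 − -146.05 = 320.81°; wrapped into (−180°, 180°]: -39.19°.
Δφ = -36.85 − 29.49 = -66.34°.
a = sin²(Δφ/2) + cos φ₁ · cos φ₂ · sin²(Δλ/2) = 0.377687.
c = 2·atan2(√a, √(1−a)) = 1.32366 rad → d = 6371·c ≈ 8433.05 km.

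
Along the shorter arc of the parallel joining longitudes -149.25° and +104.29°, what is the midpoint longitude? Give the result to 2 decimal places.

+157.52°

Signed shortest Δλ from -149.25° to +104.29° is -106.46°.
Midpoint longitude = -149.25° + (-106.46°)/2 = -149.25° − 53.23° = -202.48°.
Normalise into (−180°, 180°]: +157.52°.
(The naïve average (-149.25 + +104.29)/2 = -22.48° is on the wrong side of the globe.)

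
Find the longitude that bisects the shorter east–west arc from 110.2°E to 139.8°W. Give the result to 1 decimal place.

Signed shortest Δλ from +110.2° to -139.8° is +110.0°.
Midpoint longitude = +110.2° + (+110.0°)/2 = +110.2° + 55.0° = +165.2°.
(The naïve average (+110.2 + -139.8)/2 = -14.8° is on the wrong side of the globe.)

165.2°E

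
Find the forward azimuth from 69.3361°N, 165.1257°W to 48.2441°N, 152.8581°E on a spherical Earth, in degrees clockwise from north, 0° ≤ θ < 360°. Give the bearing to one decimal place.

245.9°

Δλ = 152.8581 − -165.1257 = 317.9838°; wrapped into (−180°, 180°]: -42.0162°.
θ = atan2( sin Δλ · cos φ₂ , cos φ₁ · sin φ₂ − sin φ₁ · cos φ₂ · cos Δλ )
  = atan2(-0.44575, -0.19970) = -114.132° → normalised to [0°, 360°): 245.868°.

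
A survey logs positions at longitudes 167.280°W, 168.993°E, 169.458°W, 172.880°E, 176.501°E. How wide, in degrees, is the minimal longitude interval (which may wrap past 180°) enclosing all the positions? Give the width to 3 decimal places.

23.727°

Sort the longitudes: -169.458°, -167.280°, +168.993°, +172.880°, +176.501°.
Eastward gaps between consecutive values (wrapping around): 2.178°, 336.273°, 3.887°, 3.621°, 14.041°.
Largest gap = 336.273° ⇒ minimal covering band is its complement: 360° − 336.273° = 23.727°.
Band runs from +168.993° eastward to -167.280°, crossing the antimeridian.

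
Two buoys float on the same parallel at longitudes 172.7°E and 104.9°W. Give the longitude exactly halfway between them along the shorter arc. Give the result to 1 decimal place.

146.1°W

Signed shortest Δλ from +172.7° to -104.9° is +82.4°.
Midpoint longitude = +172.7° + (+82.4°)/2 = +172.7° + 41.2° = +213.9°.
Normalise into (−180°, 180°]: -146.1°.
(The naïve average (+172.7 + -104.9)/2 = 33.9° is on the wrong side of the globe.)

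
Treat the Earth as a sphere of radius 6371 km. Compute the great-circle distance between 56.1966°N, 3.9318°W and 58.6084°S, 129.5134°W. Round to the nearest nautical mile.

Δλ = -129.5134 − -3.9318 = -125.5816°.
Δφ = -58.6084 − 56.1966 = -114.8050°.
a = sin²(Δφ/2) + cos φ₁ · cos φ₂ · sin²(Δλ/2) = 0.938971.
c = 2·atan2(√a, √(1−a)) = 2.64234 rad → d = 6371·c ≈ 16834.36 km ≈ 9089.83 nmi.

9090 nmi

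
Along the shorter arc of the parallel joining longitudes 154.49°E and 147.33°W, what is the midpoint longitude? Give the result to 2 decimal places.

Signed shortest Δλ from +154.49° to -147.33° is +58.18°.
Midpoint longitude = +154.49° + (+58.18°)/2 = +154.49° + 29.09° = +183.58°.
Normalise into (−180°, 180°]: -176.42°.
(The naïve average (+154.49 + -147.33)/2 = 3.58° is on the wrong side of the globe.)

176.42°W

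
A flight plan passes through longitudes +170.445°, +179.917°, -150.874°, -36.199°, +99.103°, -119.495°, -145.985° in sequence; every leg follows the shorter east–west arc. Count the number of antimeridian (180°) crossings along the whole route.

Leg 1: +170.445° → +179.917°, shortest Δλ = 9.472° (east) — does not cross 180°.
Leg 2: +179.917° → -150.874°, shortest Δλ = 29.209° (east) — crosses 180°.
Leg 3: -150.874° → -36.199°, shortest Δλ = 114.675° (east) — does not cross 180°.
Leg 4: -36.199° → +99.103°, shortest Δλ = 135.302° (east) — does not cross 180°.
Leg 5: +99.103° → -119.495°, shortest Δλ = 141.402° (east) — crosses 180°.
Leg 6: -119.495° → -145.985°, shortest Δλ = -26.49° (west) — does not cross 180°.
Total crossings: 2.

2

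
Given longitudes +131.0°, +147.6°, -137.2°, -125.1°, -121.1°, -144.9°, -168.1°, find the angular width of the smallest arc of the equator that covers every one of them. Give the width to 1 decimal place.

Sort the longitudes: -168.1°, -144.9°, -137.2°, -125.1°, -121.1°, +131.0°, +147.6°.
Eastward gaps between consecutive values (wrapping around): 23.2°, 7.7°, 12.1°, 4.0°, 252.1°, 16.6°, 44.3°.
Largest gap = 252.1° ⇒ minimal covering band is its complement: 360° − 252.1° = 107.9°.
Band runs from +131.0° eastward to -121.1°, crossing the antimeridian.

107.9°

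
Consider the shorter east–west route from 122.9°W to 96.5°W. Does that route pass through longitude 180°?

Signed shortest Δλ = ((-96.5 − -122.9 + 180) mod 360) − 180 = 26.4°.
Going east by 26.4° from -122.9° reaches -96.5° without touching 180°.

No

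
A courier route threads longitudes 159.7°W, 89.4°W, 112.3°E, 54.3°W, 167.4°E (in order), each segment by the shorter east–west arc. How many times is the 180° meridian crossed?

2

Leg 1: -159.7° → -89.4°, shortest Δλ = 70.3° (east) — does not cross 180°.
Leg 2: -89.4° → +112.3°, shortest Δλ = -158.3° (west) — crosses 180°.
Leg 3: +112.3° → -54.3°, shortest Δλ = -166.6° (west) — does not cross 180°.
Leg 4: -54.3° → +167.4°, shortest Δλ = -138.3° (west) — crosses 180°.
Total crossings: 2.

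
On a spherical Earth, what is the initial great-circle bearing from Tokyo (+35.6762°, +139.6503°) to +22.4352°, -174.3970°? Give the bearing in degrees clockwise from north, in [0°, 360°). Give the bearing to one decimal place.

Δλ = -174.3970 − 139.6503 = -314.0473°; wrapped into (−180°, 180°]: 45.9527°.
θ = atan2( sin Δλ · cos φ₂ , cos φ₁ · sin φ₂ − sin φ₁ · cos φ₂ · cos Δλ )
  = atan2(0.66436, -0.06477) = 95.568° → normalised to [0°, 360°): 95.568°.

95.6°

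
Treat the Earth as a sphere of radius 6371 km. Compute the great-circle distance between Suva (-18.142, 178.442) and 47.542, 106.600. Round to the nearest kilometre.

10197 km

Δλ = 106.600 − 178.442 = -71.842°.
Δφ = 47.542 − -18.142 = 65.684°.
a = sin²(Δφ/2) + cos φ₁ · cos φ₂ · sin²(Δλ/2) = 0.514905.
c = 2·atan2(√a, √(1−a)) = 1.60061 rad → d = 6371·c ≈ 10197.49 km.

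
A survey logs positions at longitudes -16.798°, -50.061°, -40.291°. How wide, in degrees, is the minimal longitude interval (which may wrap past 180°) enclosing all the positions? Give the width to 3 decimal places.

Sort the longitudes: -50.061°, -40.291°, -16.798°.
Eastward gaps between consecutive values (wrapping around): 9.770°, 23.493°, 326.737°.
Largest gap = 326.737° ⇒ minimal covering band is its complement: 360° − 326.737° = 33.263°.
Band runs from -50.061° eastward to -16.798°.

33.263°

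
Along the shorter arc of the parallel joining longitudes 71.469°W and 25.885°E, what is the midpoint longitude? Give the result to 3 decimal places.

22.792°W

Signed shortest Δλ from -71.469° to +25.885° is +97.354°.
Midpoint longitude = -71.469° + (+97.354°)/2 = -71.469° + 48.677° = -22.792°.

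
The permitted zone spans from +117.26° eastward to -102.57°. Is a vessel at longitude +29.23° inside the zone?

Band width going east from +117.26° to -102.57°: ((-102.57 − 117.26) mod 360) = 140.17°.
Offset of +29.23° east of the west edge: ((29.23 − 117.26) mod 360) = 271.97°.
271.97° > 140.17° ⇒ outside.

No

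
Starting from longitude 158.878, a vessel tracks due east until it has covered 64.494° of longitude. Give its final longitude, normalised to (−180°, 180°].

Start at +158.878°; shift +64.494° → +223.372°.
+223.372° lies outside (−180°, 180°]; subtract 360° → -136.628°.

-136.628°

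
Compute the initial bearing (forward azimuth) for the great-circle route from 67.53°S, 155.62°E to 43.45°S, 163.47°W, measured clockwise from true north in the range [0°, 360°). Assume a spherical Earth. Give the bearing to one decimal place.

Δλ = -163.47 − 155.62 = -319.09°; wrapped into (−180°, 180°]: 40.91°.
θ = atan2( sin Δλ · cos φ₂ , cos φ₁ · sin φ₂ − sin φ₁ · cos φ₂ · cos Δλ )
  = atan2(0.47542, 0.24415) = 62.818° → normalised to [0°, 360°): 62.818°.

62.8°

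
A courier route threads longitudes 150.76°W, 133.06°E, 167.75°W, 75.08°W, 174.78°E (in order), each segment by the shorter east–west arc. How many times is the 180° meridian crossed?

Leg 1: -150.76° → +133.06°, shortest Δλ = -76.18° (west) — crosses 180°.
Leg 2: +133.06° → -167.75°, shortest Δλ = 59.19° (east) — crosses 180°.
Leg 3: -167.75° → -75.08°, shortest Δλ = 92.67° (east) — does not cross 180°.
Leg 4: -75.08° → +174.78°, shortest Δλ = -110.14° (west) — crosses 180°.
Total crossings: 3.

3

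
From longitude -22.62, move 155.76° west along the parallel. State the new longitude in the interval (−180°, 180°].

-178.38°

Start at -22.62°; shift −155.76° → -178.38°.
-178.38° already lies in (−180°, 180°].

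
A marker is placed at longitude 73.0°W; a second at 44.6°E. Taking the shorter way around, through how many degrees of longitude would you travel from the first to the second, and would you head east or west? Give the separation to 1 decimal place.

Raw difference: 44.6 − -73.0 = 117.6°.
Normalise into (−180°, 180°]: 117.6° stays 117.6°.
Positive ⇒ the second point lies to the east; separation 117.6°.

117.6° east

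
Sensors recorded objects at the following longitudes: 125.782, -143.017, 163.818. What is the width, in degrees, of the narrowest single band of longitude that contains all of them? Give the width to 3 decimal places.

91.201°

Sort the longitudes: -143.017°, +125.782°, +163.818°.
Eastward gaps between consecutive values (wrapping around): 268.799°, 38.036°, 53.165°.
Largest gap = 268.799° ⇒ minimal covering band is its complement: 360° − 268.799° = 91.201°.
Band runs from +125.782° eastward to -143.017°, crossing the antimeridian.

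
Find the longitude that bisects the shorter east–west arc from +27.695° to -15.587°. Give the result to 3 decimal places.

+6.054°

Signed shortest Δλ from +27.695° to -15.587° is -43.282°.
Midpoint longitude = +27.695° + (-43.282°)/2 = +27.695° − 21.641° = +6.054°.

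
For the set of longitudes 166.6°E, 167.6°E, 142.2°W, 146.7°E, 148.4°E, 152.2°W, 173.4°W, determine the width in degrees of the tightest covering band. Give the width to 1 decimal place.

71.1°

Sort the longitudes: -173.4°, -152.2°, -142.2°, +146.7°, +148.4°, +166.6°, +167.6°.
Eastward gaps between consecutive values (wrapping around): 21.2°, 10.0°, 288.9°, 1.7°, 18.2°, 1.0°, 19.0°.
Largest gap = 288.9° ⇒ minimal covering band is its complement: 360° − 288.9° = 71.1°.
Band runs from +146.7° eastward to -142.2°, crossing the antimeridian.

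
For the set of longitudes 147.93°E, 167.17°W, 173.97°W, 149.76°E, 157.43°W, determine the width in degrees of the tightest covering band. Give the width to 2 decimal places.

Sort the longitudes: -173.97°, -167.17°, -157.43°, +147.93°, +149.76°.
Eastward gaps between consecutive values (wrapping around): 6.80°, 9.74°, 305.36°, 1.83°, 36.27°.
Largest gap = 305.36° ⇒ minimal covering band is its complement: 360° − 305.36° = 54.64°.
Band runs from +147.93° eastward to -157.43°, crossing the antimeridian.

54.64°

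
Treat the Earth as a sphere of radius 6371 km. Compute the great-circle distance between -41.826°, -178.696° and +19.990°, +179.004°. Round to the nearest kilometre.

6878 km

Δλ = 179.004 − -178.696 = 357.700°; wrapped into (−180°, 180°]: -2.300°.
Δφ = 19.990 − -41.826 = 61.816°.
a = sin²(Δφ/2) + cos φ₁ · cos φ₂ · sin²(Δλ/2) = 0.264130.
c = 2·atan2(√a, √(1−a)) = 1.07953 rad → d = 6371·c ≈ 6877.70 km.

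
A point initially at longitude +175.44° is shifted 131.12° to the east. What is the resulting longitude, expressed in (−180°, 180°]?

Start at +175.44°; shift +131.12° → +306.56°.
+306.56° lies outside (−180°, 180°]; subtract 360° → -53.44°.

-53.44°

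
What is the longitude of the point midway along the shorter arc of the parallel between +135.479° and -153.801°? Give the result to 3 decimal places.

+170.839°

Signed shortest Δλ from +135.479° to -153.801° is +70.720°.
Midpoint longitude = +135.479° + (+70.720°)/2 = +135.479° + 35.360° = +170.839°.
(The naïve average (+135.479 + -153.801)/2 = -9.161° is on the wrong side of the globe.)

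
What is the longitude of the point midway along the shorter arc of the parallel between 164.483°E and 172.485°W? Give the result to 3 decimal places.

175.999°E

Signed shortest Δλ from +164.483° to -172.485° is +23.032°.
Midpoint longitude = +164.483° + (+23.032°)/2 = +164.483° + 11.516° = +175.999°.
(The naïve average (+164.483 + -172.485)/2 = -4.001° is on the wrong side of the globe.)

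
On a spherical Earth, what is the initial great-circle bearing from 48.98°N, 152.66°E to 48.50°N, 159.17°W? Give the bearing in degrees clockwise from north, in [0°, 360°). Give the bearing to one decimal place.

72.2°

Δλ = -159.17 − 152.66 = -311.83°; wrapped into (−180°, 180°]: 48.17°.
θ = atan2( sin Δλ · cos φ₂ , cos φ₁ · sin φ₂ − sin φ₁ · cos φ₂ · cos Δλ )
  = atan2(0.49374, 0.15814) = 72.240° → normalised to [0°, 360°): 72.240°.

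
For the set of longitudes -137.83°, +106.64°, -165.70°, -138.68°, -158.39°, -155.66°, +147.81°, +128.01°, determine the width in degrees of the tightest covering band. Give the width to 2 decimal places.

115.53°

Sort the longitudes: -165.70°, -158.39°, -155.66°, -138.68°, -137.83°, +106.64°, +128.01°, +147.81°.
Eastward gaps between consecutive values (wrapping around): 7.31°, 2.73°, 16.98°, 0.85°, 244.47°, 21.37°, 19.80°, 46.49°.
Largest gap = 244.47° ⇒ minimal covering band is its complement: 360° − 244.47° = 115.53°.
Band runs from +106.64° eastward to -137.83°, crossing the antimeridian.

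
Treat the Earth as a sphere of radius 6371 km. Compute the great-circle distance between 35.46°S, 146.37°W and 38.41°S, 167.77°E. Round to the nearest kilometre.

Δλ = 167.77 − -146.37 = 314.14°; wrapped into (−180°, 180°]: -45.86°.
Δφ = -38.41 − -35.46 = -2.95°.
a = sin²(Δφ/2) + cos φ₁ · cos φ₂ · sin²(Δλ/2) = 0.097544.
c = 2·atan2(√a, √(1−a)) = 0.63527 rad → d = 6371·c ≈ 4047.30 km.

4047 km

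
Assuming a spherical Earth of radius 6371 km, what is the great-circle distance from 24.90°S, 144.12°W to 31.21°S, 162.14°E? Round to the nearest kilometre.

Δλ = 162.14 − -144.12 = 306.26°; wrapped into (−180°, 180°]: -53.74°.
Δφ = -31.21 − -24.90 = -6.31°.
a = sin²(Δφ/2) + cos φ₁ · cos φ₂ · sin²(Δλ/2) = 0.161500.
c = 2·atan2(√a, √(1−a)) = 0.82712 rad → d = 6371·c ≈ 5269.56 km.

5270 km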